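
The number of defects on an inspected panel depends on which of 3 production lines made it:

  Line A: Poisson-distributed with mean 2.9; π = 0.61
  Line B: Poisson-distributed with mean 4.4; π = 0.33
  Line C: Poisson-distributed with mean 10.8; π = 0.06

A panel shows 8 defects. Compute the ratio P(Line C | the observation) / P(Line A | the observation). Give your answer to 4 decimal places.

1.3493

Only the two components matter; the odds are (P(Z=i) f_i(x)) / (P(Z=j) f_j(x)).
Evaluate each component's likelihood at the observed value:
  p_A = 0.00682668
  p_B = 0.0427765
  p_C = 0.093646
Odds = (0.06/0.61) × (0.093646/0.00682668) = 0.0983607 × 13.7176 ≈ 1.3493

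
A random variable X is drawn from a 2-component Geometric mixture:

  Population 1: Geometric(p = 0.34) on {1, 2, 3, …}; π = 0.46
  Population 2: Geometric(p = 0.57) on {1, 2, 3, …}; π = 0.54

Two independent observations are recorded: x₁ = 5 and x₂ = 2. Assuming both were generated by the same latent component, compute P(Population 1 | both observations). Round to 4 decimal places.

0.7208

The responsibility of component k is π_k f_k(x) divided by Σ_j π_j f_j(x).
Since both observations come from the same component, the likelihood for component k is f_k(x₁)·f_k(x₂).
  f_1 = [0.34·(1−0.34)^4 = 0.34·0.189747 = 0.0645141] × [0.2244] = 0.014477
  f_2 = [0.57·(1−0.57)^4 = 0.57·0.034188 = 0.0194872] × [0.2451] = 0.0047763
Multiply by the mixture weights:
  π_1·f_1 = 0.46 × 0.014477 = 0.0066594
  π_2·f_2 = 0.54 × 0.0047763 = 0.0025792
Sum: 0.0066594 + 0.0025792 = 0.00923861
Responsibility of Population 1: 0.0066594 / 0.00923861 ≈ 0.7208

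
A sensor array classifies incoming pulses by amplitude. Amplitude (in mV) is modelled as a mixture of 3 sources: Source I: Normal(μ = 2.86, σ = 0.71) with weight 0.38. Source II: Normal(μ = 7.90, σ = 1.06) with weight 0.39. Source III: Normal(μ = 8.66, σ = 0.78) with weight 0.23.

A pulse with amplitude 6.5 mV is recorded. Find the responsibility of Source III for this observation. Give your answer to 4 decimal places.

P(component k | x) = P(Z=k)·f_k(x) / marginal(x), where marginal(x) = Σ_j P(Z=j)·f_j(x).
Component likelihoods at x = 6.5 mV:
  L_I = (1/(0.71·√(2π)))·exp(−(6.5−2.86)²/(2·0.71²)) = 0.561891·exp(-13.14184) = 1.10211e-06
  L_II = (1/(1.06·√(2π)))·exp(−(6.5−7.90)²/(2·1.06²)) = 0.376361·exp(-0.87220) = 0.157331
  L_III = (1/(0.78·√(2π)))·exp(−(6.5−8.66)²/(2·0.78²)) = 0.511464·exp(-3.83432) = 0.0110558
Multiply by the mixture weights:
  P(Z=I)·L_I = 0.38 × 1.10211e-06 = 4.18801e-07
  P(Z=II)·L_II = 0.39 × 0.157331 = 0.0613591
  P(Z=III)·L_III = 0.23 × 0.0110558 = 0.00254284
Marginal: 4.18801e-07 + 0.0613591 + 0.00254284 = 0.0639023
P(Source III | x) ≈ 0.0398

0.0398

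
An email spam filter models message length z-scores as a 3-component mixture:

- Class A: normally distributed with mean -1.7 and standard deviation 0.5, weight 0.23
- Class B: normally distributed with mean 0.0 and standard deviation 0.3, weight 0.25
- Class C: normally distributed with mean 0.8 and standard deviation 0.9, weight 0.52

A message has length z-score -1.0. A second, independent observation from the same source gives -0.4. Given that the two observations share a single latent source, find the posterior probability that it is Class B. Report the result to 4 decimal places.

P(component k | x) = π_k·f_k(x) / marginal(x), where marginal(x) = Σ_j π_j·f_j(x).
Since both observations come from the same component, the likelihood for component k is f_k(x₁)·f_k(x₂).
  p_A = [(1/(0.5·√(2π)))·exp(−(-1.0−-1.7)²/(2·0.5²)) = 0.797885·exp(-0.98000) = 0.299455] × [0.0271659] = 0.00813497
  p_B = [(1/(0.3·√(2π)))·exp(−(-1.0−0.0)²/(2·0.3²)) = 1.329808·exp(-5.55556) = 0.00514093] × [0.5467] = 0.00281055
  p_C = [(1/(0.9·√(2π)))·exp(−(-1.0−0.8)²/(2·0.9²)) = 0.443269·exp(-2.00000) = 0.05999] × [0.182233] = 0.0109322
Weight by the priors:
  π_A·p_A = 0.23 × 0.00813497 = 0.00187104
  π_B·p_B = 0.25 × 0.00281055 = 0.000702637
  π_C·p_C = 0.52 × 0.0109322 = 0.00568473
Normaliser: 0.00187104 + 0.000702637 + 0.00568473 = 0.00825841
P(Class B | x) = 0.000702637 / 0.00825841 ≈ 0.0851

0.0851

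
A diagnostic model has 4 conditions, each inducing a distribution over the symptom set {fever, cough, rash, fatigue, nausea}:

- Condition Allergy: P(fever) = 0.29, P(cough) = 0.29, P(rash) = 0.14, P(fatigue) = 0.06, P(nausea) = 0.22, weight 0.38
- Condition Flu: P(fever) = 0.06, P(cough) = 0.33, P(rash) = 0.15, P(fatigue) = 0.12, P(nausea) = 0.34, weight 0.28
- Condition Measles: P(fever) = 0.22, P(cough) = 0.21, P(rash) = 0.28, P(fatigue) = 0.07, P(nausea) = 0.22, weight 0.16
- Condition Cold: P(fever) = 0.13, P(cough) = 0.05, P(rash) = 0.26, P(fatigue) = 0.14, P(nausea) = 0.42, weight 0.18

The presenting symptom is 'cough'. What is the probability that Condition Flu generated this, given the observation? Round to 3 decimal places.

Apply Bayes' rule: the posterior for each component is proportional to its prior times its likelihood at x.
Component likelihoods at x = 'cough':
  L_Allergy = P(cough | comp) = 0.29
  L_Flu = P(cough | comp) = 0.33
  L_Measles = P(cough | comp) = 0.21
  L_Cold = P(cough | comp) = 0.05
Prior × likelihood for each component:
  π_Allergy·L_Allergy = 0.38 × 0.29 = 0.1102
  π_Flu·L_Flu = 0.28 × 0.33 = 0.0924
  π_Measles·L_Measles = 0.16 × 0.21 = 0.0336
  π_Cold·L_Cold = 0.18 × 0.05 = 0.009
Denominator: 0.1102 + 0.0924 + 0.0336 + 0.009 = 0.2452
So the posterior for Condition Flu is 0.0924 / 0.2452 ≈ 0.377.

0.377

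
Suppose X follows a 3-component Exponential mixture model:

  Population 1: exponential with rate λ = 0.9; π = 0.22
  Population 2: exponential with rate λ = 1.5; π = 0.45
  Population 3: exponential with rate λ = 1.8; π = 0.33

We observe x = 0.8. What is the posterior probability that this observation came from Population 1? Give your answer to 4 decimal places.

0.2188

The responsibility of component k is π_k f_k(x) divided by Σ_j π_j f_j(x).
Evaluate each component's likelihood at the observed value:
  p_1 = 0.438077
  p_2 = 0.451791
  p_3 = 0.42647
Unnormalised posteriors:
  π_1·p_1 = 0.22 × 0.438077 = 0.0963769
  π_2·p_2 = 0.45 × 0.451791 = 0.203306
  π_3·p_3 = 0.33 × 0.42647 = 0.140735
Evidence: 0.0963769 + 0.203306 + 0.140735 = 0.440418
P(Population 1 | the observation) ≈ 0.2188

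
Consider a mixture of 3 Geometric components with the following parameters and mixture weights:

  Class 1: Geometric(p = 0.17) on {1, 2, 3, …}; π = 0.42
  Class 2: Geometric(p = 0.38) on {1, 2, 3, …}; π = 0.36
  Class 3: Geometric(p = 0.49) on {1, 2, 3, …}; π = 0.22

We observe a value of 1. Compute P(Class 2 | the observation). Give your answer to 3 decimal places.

Posterior ∝ prior × likelihood, so P(k | x) ∝ w_k f_k(x); normalise over all components.
Evaluate each component's likelihood at the observed value:
  f_1 = 0.17
  f_2 = 0.38
  f_3 = 0.49
Multiply by the mixture weights:
  w_1·f_1 = 0.42 × 0.17 = 0.0714
  w_2·f_2 = 0.36 × 0.38 = 0.1368
  w_3·f_3 = 0.22 × 0.49 = 0.1078
Marginal: 0.0714 + 0.1368 + 0.1078 = 0.316
So the posterior for Class 2 is 0.1368 / 0.316 ≈ 0.433.

0.433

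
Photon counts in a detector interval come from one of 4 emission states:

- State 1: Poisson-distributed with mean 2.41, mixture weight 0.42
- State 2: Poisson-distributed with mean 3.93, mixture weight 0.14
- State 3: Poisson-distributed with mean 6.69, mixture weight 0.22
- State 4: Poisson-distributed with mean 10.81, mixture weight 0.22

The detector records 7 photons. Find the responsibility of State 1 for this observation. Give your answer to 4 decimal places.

Apply Bayes' rule: the posterior for each component is proportional to its prior times its likelihood at x.
Evaluate each component's likelihood at the observed value:
  L_1 = e^(−2.41)·2.41^7/7! = 0.00841471
  L_2 = e^(−3.93)·3.93^7/7! = 0.0564339
  L_3 = e^(−6.69)·6.69^7/7! = 0.147952
  L_4 = e^(−10.81)·10.81^7/7! = 0.0691235
Weight by the priors:
  π_1·L_1 = 0.42 × 0.00841471 = 0.00353418
  π_2·L_2 = 0.14 × 0.0564339 = 0.00790074
  π_3·L_3 = 0.22 × 0.147952 = 0.0325495
  π_4·L_4 = 0.22 × 0.0691235 = 0.0152072
Evidence: 0.00353418 + 0.00790074 + 0.0325495 + 0.0152072 = 0.0591916
P(State 1 | 7 photons) ≈ 0.0597

0.0597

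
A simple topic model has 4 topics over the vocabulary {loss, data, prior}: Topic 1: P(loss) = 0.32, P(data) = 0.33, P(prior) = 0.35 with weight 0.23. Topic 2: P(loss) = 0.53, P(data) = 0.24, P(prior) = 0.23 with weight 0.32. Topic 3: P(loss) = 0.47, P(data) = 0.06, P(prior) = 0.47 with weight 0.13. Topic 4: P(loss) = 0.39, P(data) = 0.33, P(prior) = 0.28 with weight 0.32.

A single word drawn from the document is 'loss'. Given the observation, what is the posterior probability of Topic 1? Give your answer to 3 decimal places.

0.172

Apply Bayes' rule: the posterior for each component is proportional to its prior times its likelihood at x.
Categorical probabilities:
  f_1 = 0.32
  f_2 = 0.53
  f_3 = 0.47
  f_4 = 0.39
Multiply by the mixture weights:
  w_1·f_1 = 0.23 × 0.32 = 0.0736
  w_2·f_2 = 0.32 × 0.53 = 0.1696
  w_3·f_3 = 0.13 × 0.47 = 0.0611
  w_4·f_4 = 0.32 × 0.39 = 0.1248
Denominator: 0.0736 + 0.1696 + 0.0611 + 0.1248 = 0.4291
Responsibility of Topic 1: 0.0736 / 0.4291 ≈ 0.172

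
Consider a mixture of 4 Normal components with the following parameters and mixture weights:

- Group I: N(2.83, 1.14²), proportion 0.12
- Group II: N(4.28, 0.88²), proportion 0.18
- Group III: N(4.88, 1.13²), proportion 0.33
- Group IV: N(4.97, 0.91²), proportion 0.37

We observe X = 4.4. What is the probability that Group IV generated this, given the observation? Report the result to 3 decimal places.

Posterior ∝ prior × likelihood, so P(k | x) ∝ w_k f_k(x); normalise over all components.
Normal densities:
  p_I = (1/(1.14·√(2π)))·exp(−(4.4−2.83)²/(2·1.14²)) = 0.349949·exp(-0.94833) = 0.135566
  p_II = (1/(0.88·√(2π)))·exp(−(4.4−4.28)²/(2·0.88²)) = 0.453344·exp(-0.00930) = 0.449148
  p_III = (1/(1.13·√(2π)))·exp(−(4.4−4.88)²/(2·1.13²)) = 0.353046·exp(-0.09022) = 0.322589
  p_IV = (1/(0.91·√(2π)))·exp(−(4.4−4.97)²/(2·0.91²)) = 0.438398·exp(-0.19617) = 0.360307
Multiply by the mixture weights:
  w_I·p_I = 0.12 × 0.135566 = 0.0162679
  w_II·p_II = 0.18 × 0.449148 = 0.0808467
  w_III·p_III = 0.33 × 0.322589 = 0.106455
  w_IV·p_IV = 0.37 × 0.360307 = 0.133313
Evidence: 0.0162679 + 0.0808467 + 0.106455 + 0.133313 = 0.336883
P(Group IV | the observation) ≈ 0.396

0.396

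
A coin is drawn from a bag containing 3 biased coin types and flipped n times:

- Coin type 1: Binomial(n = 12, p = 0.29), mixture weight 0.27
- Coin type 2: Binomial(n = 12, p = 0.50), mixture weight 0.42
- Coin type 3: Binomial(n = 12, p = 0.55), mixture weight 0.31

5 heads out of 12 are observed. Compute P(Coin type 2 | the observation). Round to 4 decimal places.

Posterior ∝ prior × likelihood, so P(k | x) ∝ w_k f_k(x); normalise over all components.
Evaluate each component's likelihood at the observed value:
  L_1 = 0.147749
  L_2 = 0.193359
  L_3 = 0.148945
Unnormalised posteriors:
  w_1·L_1 = 0.27 × 0.147749 = 0.0398921
  w_2·L_2 = 0.42 × 0.193359 = 0.0812109
  w_3·L_3 = 0.31 × 0.148945 = 0.046173
Sum: 0.0398921 + 0.0812109 + 0.046173 = 0.167276
P(Coin type 2 | data) = 0.0812109 / 0.167276 ≈ 0.4855

0.4855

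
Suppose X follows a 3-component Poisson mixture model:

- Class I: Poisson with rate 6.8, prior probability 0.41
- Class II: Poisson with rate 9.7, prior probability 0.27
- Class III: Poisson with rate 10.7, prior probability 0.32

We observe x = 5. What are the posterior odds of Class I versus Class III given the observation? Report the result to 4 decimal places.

Since P(k|x) ∝ P(Z=k) f_k(x), the posterior odds are P(Z=i) f_i(x) / (P(Z=j) f_j(x)).
Component likelihoods at x = 5:
  f_I = 0.134946
  f_II = 0.0438552
  f_III = 0.0263504
Posterior odds = (P(Z=I)·f_I) / (P(Z=III)·f_III) = (0.41·0.134946) / (0.32·0.0263504) = 0.055328 / 0.00843212 ≈ 6.5616

6.5616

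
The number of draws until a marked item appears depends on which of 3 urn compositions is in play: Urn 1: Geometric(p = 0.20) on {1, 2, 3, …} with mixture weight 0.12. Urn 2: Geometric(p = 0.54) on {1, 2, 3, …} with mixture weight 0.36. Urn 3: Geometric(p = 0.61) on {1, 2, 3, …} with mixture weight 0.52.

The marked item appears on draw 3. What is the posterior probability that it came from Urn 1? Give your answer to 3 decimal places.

Posterior ∝ prior × likelihood, so P(k | x) ∝ π_k f_k(x); normalise over all components.
Geometric probabilities:
  f_1 = 0.128
  f_2 = 0.114264
  f_3 = 0.092781
Weight by the priors:
  π_1·f_1 = 0.12 × 0.128 = 0.01536
  π_2·f_2 = 0.36 × 0.114264 = 0.041135
  π_3·f_3 = 0.52 × 0.092781 = 0.0482461
Marginal: 0.01536 + 0.041135 + 0.0482461 = 0.104741
Responsibility of Urn 1: 0.01536 / 0.104741 ≈ 0.147

0.147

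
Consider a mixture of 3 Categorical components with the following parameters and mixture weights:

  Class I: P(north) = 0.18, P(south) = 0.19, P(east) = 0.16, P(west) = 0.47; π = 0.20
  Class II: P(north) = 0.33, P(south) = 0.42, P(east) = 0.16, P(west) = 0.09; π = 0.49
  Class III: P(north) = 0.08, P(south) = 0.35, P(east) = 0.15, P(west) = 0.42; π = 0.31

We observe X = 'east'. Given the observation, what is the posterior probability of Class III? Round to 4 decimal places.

0.2964

Apply Bayes' rule: the posterior for each component is proportional to its prior times its likelihood at x.
Component likelihoods at x = 'east':
  p_I = P(east | comp) = 0.16
  p_II = P(east | comp) = 0.16
  p_III = P(east | comp) = 0.15
Unnormalised posteriors:
  π_I·p_I = 0.20 × 0.16 = 0.032
  π_II·p_II = 0.49 × 0.16 = 0.0784
  π_III·p_III = 0.31 × 0.15 = 0.0465
Evidence: 0.032 + 0.0784 + 0.0465 = 0.1569
So the posterior for Class III is 0.0465 / 0.1569 ≈ 0.2964.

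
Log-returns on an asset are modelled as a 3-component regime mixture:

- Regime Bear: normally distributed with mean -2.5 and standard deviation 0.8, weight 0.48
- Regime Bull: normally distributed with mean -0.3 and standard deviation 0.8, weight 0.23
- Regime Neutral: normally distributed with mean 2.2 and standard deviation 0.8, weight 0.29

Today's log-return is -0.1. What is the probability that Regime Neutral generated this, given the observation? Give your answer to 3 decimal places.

P(component k | x) = π_k·f_k(x) / marginal(x), where marginal(x) = Σ_j π_j·f_j(x).
Evaluate each component's likelihood at the observed value:
  f_Bear = 0.00553981
  f_Bull = 0.483335
  f_Neutral = 0.00799765
Multiply by the mixture weights:
  π_Bear·f_Bear = 0.48 × 0.00553981 = 0.00265911
  π_Bull·f_Bull = 0.23 × 0.483335 = 0.111167
  π_Neutral·f_Neutral = 0.29 × 0.00799765 = 0.00231932
Marginal: 0.00265911 + 0.111167 + 0.00231932 = 0.116146
P(Regime Neutral | the observation) ≈ 0.020

0.020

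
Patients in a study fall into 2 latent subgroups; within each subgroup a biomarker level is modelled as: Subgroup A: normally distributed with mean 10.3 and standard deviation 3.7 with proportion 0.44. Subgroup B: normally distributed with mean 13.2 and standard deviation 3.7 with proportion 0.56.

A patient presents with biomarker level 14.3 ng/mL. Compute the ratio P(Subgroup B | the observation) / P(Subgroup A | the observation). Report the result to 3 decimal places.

2.184

Since P(k|x) ∝ w_k f_k(x), the posterior odds are w_i f_i(x) / (w_j f_j(x)).
Normal densities:
  p_A = (1/(3.7·√(2π)))·exp(−(14.3−10.3)²/(2·3.7²)) = 0.107822·exp(-0.58437) = 0.0601064
  p_B = (1/(3.7·√(2π)))·exp(−(14.3−13.2)²/(2·3.7²)) = 0.107822·exp(-0.04419) = 0.103161
Odds = (0.56/0.44) × (0.103161/0.0601064) = 1.27273 × 1.71631 ≈ 2.184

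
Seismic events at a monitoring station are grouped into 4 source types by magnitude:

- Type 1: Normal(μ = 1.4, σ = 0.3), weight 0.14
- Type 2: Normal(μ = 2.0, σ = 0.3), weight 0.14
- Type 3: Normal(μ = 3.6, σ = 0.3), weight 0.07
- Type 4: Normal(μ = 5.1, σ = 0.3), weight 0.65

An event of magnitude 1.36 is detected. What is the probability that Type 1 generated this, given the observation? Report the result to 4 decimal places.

The responsibility of component k is π_k f_k(x) divided by Σ_j π_j f_j(x).
Normal densities:
  p_1 = 1.31804
  p_2 = 0.136624
  p_3 = 1.04133e-12
  p_4 = 2.37272e-34
Multiply by the mixture weights:
  π_1·p_1 = 0.14 × 1.31804 = 0.184526
  π_2·p_2 = 0.14 × 0.136624 = 0.0191274
  π_3·p_3 = 0.07 × 1.04133e-12 = 7.28932e-14
  π_4·p_4 = 0.65 × 2.37272e-34 = 1.54227e-34
Marginal: 0.184526 + 0.0191274 + 7.28932e-14 + 1.54227e-34 = 0.203653
So the posterior for Type 1 is 0.184526 / 0.203653 ≈ 0.9061.

0.9061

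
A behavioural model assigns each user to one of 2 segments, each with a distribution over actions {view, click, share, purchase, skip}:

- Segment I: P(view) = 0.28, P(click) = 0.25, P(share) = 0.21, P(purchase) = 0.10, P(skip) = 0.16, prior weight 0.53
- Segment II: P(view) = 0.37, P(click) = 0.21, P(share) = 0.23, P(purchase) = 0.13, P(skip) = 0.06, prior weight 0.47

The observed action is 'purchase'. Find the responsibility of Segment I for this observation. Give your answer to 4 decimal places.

Apply Bayes' rule: the posterior for each component is proportional to its prior times its likelihood at x.
Component likelihoods at x = 'purchase':
  f_I = P(purchase | comp) = 0.10
  f_II = P(purchase | comp) = 0.13
Weight by the priors:
  π_I·f_I = 0.53 × 0.1 = 0.053
  π_II·f_II = 0.47 × 0.13 = 0.0611
Marginal: 0.053 + 0.0611 = 0.1141
P(Segment I | the observation) ≈ 0.4645

0.4645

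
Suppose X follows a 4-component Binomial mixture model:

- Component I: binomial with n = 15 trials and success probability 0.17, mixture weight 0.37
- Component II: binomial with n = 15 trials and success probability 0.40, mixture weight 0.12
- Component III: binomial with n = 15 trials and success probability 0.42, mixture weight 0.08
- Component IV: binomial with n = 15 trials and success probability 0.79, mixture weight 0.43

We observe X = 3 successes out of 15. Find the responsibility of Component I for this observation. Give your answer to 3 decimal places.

0.885

P(component k | x) = P(Z=k)·f_k(x) / marginal(x), where marginal(x) = Σ_j P(Z=j)·f_j(x).
Evaluate each component's likelihood at the observed value:
  L_I = 0.238944
  L_II = 0.0633879
  L_III = 0.0488534
  L_IV = 1.65015e-06
Weight by the priors:
  P(Z=I)·L_I = 0.37 × 0.238944 = 0.0884091
  P(Z=II)·L_II = 0.12 × 0.0633879 = 0.00760655
  P(Z=III)·L_III = 0.08 × 0.0488534 = 0.00390828
  P(Z=IV)·L_IV = 0.43 × 1.65015e-06 = 7.09566e-07
Normaliser: 0.0884091 + 0.00760655 + 0.00390828 + 7.09566e-07 = 0.0999246
So the posterior for Component I is 0.0884091 / 0.0999246 ≈ 0.885.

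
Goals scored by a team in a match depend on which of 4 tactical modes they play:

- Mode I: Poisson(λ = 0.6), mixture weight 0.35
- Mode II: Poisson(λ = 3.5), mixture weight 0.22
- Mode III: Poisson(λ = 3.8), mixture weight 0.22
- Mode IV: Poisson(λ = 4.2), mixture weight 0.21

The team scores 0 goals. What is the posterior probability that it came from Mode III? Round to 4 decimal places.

Apply Bayes' rule: the posterior for each component is proportional to its prior times its likelihood at x.
Evaluate each component's likelihood at the observed value:
  f_I = e^(−0.6)·0.6^0/0! = 0.548812
  f_II = e^(−3.5)·3.5^0/0! = 0.0301974
  f_III = e^(−3.8)·3.8^0/0! = 0.0223708
  f_IV = e^(−4.2)·4.2^0/0! = 0.0149956
Weight by the priors:
  π_I·f_I = 0.35 × 0.548812 = 0.192084
  π_II·f_II = 0.22 × 0.0301974 = 0.00664342
  π_III·f_III = 0.22 × 0.0223708 = 0.00492157
  π_IV·f_IV = 0.21 × 0.0149956 = 0.00314907
Normaliser: 0.192084 + 0.00664342 + 0.00492157 + 0.00314907 = 0.206798
P(Mode III | 0 goals) ≈ 0.0238

0.0238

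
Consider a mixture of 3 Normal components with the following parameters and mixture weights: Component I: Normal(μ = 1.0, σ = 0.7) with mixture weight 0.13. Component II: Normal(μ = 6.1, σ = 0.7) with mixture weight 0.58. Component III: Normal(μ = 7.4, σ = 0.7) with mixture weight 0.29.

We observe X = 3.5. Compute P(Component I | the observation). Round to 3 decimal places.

By Bayes' theorem, P(k | x) = P(Z=k) f_k(x) / Σ_j P(Z=j) f_j(x).
Component likelihoods at x = 3.5:
  L_I = (1/(0.7·√(2π)))·exp(−(3.5−1.0)²/(2·0.7²)) = 0.569918·exp(-6.37755) = 0.000968449
  L_II = (1/(0.7·√(2π)))·exp(−(3.5−6.1)²/(2·0.7²)) = 0.569918·exp(-6.89796) = 0.000575528
  L_III = (1/(0.7·√(2π)))·exp(−(3.5−7.4)²/(2·0.7²)) = 0.569918·exp(-15.52041) = 1.03606e-07
Prior × likelihood for each component:
  P(Z=I)·L_I = 0.13 × 0.000968449 = 0.000125898
  P(Z=II)·L_II = 0.58 × 0.000575528 = 0.000333806
  P(Z=III)·L_III = 0.29 × 1.03606e-07 = 3.00457e-08
Marginal: 0.000125898 + 0.000333806 + 3.00457e-08 = 0.000459735
P(Component I | the observation) ≈ 0.274

0.274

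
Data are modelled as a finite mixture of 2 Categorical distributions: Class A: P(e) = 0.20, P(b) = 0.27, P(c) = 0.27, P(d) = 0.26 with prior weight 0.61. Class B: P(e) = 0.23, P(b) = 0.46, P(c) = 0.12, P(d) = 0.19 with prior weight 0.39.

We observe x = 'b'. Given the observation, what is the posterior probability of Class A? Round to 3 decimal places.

P(component k | x) = w_k·f_k(x) / marginal(x), where marginal(x) = Σ_j w_j·f_j(x).
Component likelihoods at x = 'b':
  L_A = P(b | comp) = 0.27
  L_B = P(b | comp) = 0.46
Weight by the priors:
  w_A·L_A = 0.61 × 0.27 = 0.1647
  w_B·L_B = 0.39 × 0.46 = 0.1794
Normaliser: 0.1647 + 0.1794 = 0.3441
P(Class A | x) = 0.1647 / 0.3441 ≈ 0.479

0.479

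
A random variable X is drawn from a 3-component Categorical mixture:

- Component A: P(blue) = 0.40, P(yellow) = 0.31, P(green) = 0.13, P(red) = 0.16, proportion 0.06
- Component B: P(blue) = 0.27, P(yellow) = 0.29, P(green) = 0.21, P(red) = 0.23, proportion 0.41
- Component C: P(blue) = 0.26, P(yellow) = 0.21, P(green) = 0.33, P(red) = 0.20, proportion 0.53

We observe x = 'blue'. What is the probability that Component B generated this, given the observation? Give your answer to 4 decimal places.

0.4062

Posterior ∝ prior × likelihood, so P(k | x) ∝ π_k f_k(x); normalise over all components.
Evaluate each component's likelihood at the observed value:
  L_A = 0.4
  L_B = 0.27
  L_C = 0.26
Weight by the priors:
  π_A·L_A = 0.06 × 0.4 = 0.024
  π_B·L_B = 0.41 × 0.27 = 0.1107
  π_C·L_C = 0.53 × 0.26 = 0.1378
Denominator: 0.024 + 0.1107 + 0.1378 = 0.2725
So the posterior for Component B is 0.1107 / 0.2725 ≈ 0.4062.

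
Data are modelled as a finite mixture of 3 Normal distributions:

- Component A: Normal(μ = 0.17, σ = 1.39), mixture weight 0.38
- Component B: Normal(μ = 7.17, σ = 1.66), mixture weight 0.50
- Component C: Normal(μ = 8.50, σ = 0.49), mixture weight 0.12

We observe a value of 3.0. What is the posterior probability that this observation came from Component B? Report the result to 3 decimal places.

0.272

By Bayes' theorem, P(k | x) = P(Z=k) f_k(x) / Σ_j P(Z=j) f_j(x).
Evaluate each component's likelihood at the observed value:
  p_A = (1/(1.39·√(2π)))·exp(−(3.0−0.17)²/(2·1.39²)) = 0.287009·exp(-2.07259) = 0.0361228
  p_B = (1/(1.66·√(2π)))·exp(−(3.0−7.17)²/(2·1.66²)) = 0.240327·exp(-3.15519) = 0.0102452
  p_C = (1/(0.49·√(2π)))·exp(−(3.0−8.50)²/(2·0.49²)) = 0.814168·exp(-62.99459) = 3.56872e-28
Unnormalised posteriors:
  P(Z=A)·p_A = 0.38 × 0.0361228 = 0.0137267
  P(Z=B)·p_B = 0.50 × 0.0102452 = 0.00512258
  P(Z=C)·p_C = 0.12 × 3.56872e-28 = 4.28247e-29
Normaliser: 0.0137267 + 0.00512258 + 4.28247e-29 = 0.0188492
P(Component B | 3.0) ≈ 0.272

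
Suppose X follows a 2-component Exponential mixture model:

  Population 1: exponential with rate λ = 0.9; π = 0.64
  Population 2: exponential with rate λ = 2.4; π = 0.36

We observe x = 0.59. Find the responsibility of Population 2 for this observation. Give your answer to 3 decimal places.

Posterior ∝ prior × likelihood, so P(k | x) ∝ π_k f_k(x); normalise over all components.
Exponential densities:
  L_1 = 0.529215
  L_2 = 0.582439
Prior × likelihood for each component:
  π_1·L_1 = 0.64 × 0.529215 = 0.338698
  π_2·L_2 = 0.36 × 0.582439 = 0.209678
Sum: 0.338698 + 0.209678 = 0.548376
P(Population 2 | data) ≈ 0.382

0.382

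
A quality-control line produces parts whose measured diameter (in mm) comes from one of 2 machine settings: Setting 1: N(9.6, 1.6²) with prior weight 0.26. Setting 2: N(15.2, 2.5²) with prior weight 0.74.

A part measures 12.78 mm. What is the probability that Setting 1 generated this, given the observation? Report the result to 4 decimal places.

The responsibility of component k is w_k f_k(x) divided by Σ_j w_j f_j(x).
Normal densities:
  p_1 = (1/(1.6·√(2π)))·exp(−(12.78−9.6)²/(2·1.6²)) = 0.249339·exp(-1.97508) = 0.0345959
  p_2 = (1/(2.5·√(2π)))·exp(−(12.78−15.2)²/(2·2.5²)) = 0.159577·exp(-0.46851) = 0.0998844
Weight by the priors:
  w_1·p_1 = 0.26 × 0.0345959 = 0.00899493
  w_2·p_2 = 0.74 × 0.0998844 = 0.0739145
Sum: 0.00899493 + 0.0739145 = 0.0829094
P(Setting 1 | x) = 0.00899493 / 0.0829094 ≈ 0.1085

0.1085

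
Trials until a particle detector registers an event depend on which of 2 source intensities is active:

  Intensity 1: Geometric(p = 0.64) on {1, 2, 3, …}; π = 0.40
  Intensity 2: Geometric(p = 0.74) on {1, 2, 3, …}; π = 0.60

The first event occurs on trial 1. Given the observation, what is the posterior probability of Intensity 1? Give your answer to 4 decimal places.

The responsibility of component k is P(Z=k) f_k(x) divided by Σ_j P(Z=j) f_j(x).
Geometric probabilities:
  L_1 = 0.64
  L_2 = 0.74
Unnormalised posteriors:
  P(Z=1)·L_1 = 0.40 × 0.64 = 0.256
  P(Z=2)·L_2 = 0.60 × 0.74 = 0.444
Evidence: 0.256 + 0.444 = 0.7
P(Intensity 1 | x) = 0.256 / 0.7 ≈ 0.3657

0.3657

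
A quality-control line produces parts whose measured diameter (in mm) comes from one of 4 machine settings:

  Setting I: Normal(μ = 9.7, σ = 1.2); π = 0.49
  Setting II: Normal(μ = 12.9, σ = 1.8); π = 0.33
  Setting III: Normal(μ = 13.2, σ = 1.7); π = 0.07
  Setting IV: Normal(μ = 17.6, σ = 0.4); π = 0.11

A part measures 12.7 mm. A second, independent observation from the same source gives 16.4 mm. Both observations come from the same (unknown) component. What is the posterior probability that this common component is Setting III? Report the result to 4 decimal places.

By Bayes' theorem, P(k | x) = π_k f_k(x) / Σ_j π_j f_j(x).
Since both observations come from the same component, the likelihood for component k is f_k(x₁)·f_k(x₂).
  f_I = [(1/(1.2·√(2π)))·exp(−(12.7−9.7)²/(2·1.2²)) = 0.332452·exp(-3.12500) = 0.0146069] × [5.65542e-08] = 8.26083e-10
  f_II = [(1/(1.8·√(2π)))·exp(−(12.7−12.9)²/(2·1.8²)) = 0.221635·exp(-0.00617) = 0.220271] × [0.0334683] = 0.00737208
  f_III = [(1/(1.7·√(2π)))·exp(−(12.7−13.2)²/(2·1.7²)) = 0.234672·exp(-0.04325) = 0.224738] × [0.0399074] = 0.00896872
  f_IV = [(1/(0.4·√(2π)))·exp(−(12.7−17.6)²/(2·0.4²)) = 0.997356·exp(-75.03125) = 2.58936e-33] × [0.0110796] = 2.86891e-35
Multiply by the mixture weights:
  π_I·f_I = 0.49 × 8.26083e-10 = 4.04781e-10
  π_II·f_II = 0.33 × 0.00737208 = 0.00243279
  π_III·f_III = 0.07 × 0.00896872 = 0.00062781
  π_IV·f_IV = 0.11 × 2.86891e-35 = 3.1558e-36
Evidence: 4.04781e-10 + 0.00243279 + 0.00062781 + 3.1558e-36 = 0.0030606
P(Setting III | data) ≈ 0.2051

0.2051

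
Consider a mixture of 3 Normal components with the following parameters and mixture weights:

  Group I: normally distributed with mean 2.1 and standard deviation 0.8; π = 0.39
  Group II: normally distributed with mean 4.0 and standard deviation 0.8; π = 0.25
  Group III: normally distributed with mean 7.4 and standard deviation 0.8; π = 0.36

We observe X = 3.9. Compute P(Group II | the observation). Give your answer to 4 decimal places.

0.8887

The responsibility of component k is P(Z=k) f_k(x) divided by Σ_j P(Z=j) f_j(x).
Evaluate each component's likelihood at the observed value:
  L_I = (1/(0.8·√(2π)))·exp(−(3.9−2.1)²/(2·0.8²)) = 0.498678·exp(-2.53125) = 0.0396746
  L_II = (1/(0.8·√(2π)))·exp(−(3.9−4.0)²/(2·0.8²)) = 0.498678·exp(-0.00781) = 0.494797
  L_III = (1/(0.8·√(2π)))·exp(−(3.9−7.4)²/(2·0.8²)) = 0.498678·exp(-9.57031) = 3.47925e-05
Unnormalised posteriors:
  P(Z=I)·L_I = 0.39 × 0.0396746 = 0.0154731
  P(Z=II)·L_II = 0.25 × 0.494797 = 0.123699
  P(Z=III)·L_III = 0.36 × 3.47925e-05 = 1.25253e-05
Evidence: 0.0154731 + 0.123699 + 1.25253e-05 = 0.139185
P(Group II | 3.9) = 0.123699 / 0.139185 ≈ 0.8887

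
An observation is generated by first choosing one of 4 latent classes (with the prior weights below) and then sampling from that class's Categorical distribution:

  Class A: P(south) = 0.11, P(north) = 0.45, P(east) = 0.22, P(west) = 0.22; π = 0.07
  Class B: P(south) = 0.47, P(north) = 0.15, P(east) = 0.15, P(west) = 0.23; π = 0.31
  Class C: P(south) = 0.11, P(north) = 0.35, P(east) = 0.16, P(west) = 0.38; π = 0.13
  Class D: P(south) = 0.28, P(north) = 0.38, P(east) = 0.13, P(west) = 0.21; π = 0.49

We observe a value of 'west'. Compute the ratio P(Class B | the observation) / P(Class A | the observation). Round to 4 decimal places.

Only the two components matter; the odds are (π_i f_i(x)) / (π_j f_j(x)).
Component likelihoods at x = 'west':
  L_A = P(west | comp) = 0.22
  L_B = P(west | comp) = 0.23
  L_C = P(west | comp) = 0.38
  L_D = P(west | comp) = 0.21
Posterior odds = (π_B·L_B) / (π_A·L_A) = (0.31·0.23) / (0.07·0.22) = 0.0713 / 0.0154 ≈ 4.6299

4.6299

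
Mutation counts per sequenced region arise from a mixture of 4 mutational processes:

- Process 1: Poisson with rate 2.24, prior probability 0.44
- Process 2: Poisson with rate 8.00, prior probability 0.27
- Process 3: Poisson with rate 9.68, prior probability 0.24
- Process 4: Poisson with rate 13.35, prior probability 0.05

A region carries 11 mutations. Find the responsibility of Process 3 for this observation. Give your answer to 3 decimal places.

0.520

Posterior ∝ prior × likelihood, so P(k | x) ∝ w_k f_k(x); normalise over all components.
Evaluate each component's likelihood at the observed value:
  p_1 = e^(−2.24)·2.24^11/11! = 1.9e-05
  p_2 = e^(−8.00)·8.00^11/11! = 0.0721902
  p_3 = e^(−9.68)·9.68^11/11! = 0.109522
  p_4 = e^(−13.35)·13.35^11/11! = 0.0957871
Prior × likelihood for each component:
  w_1·p_1 = 0.44 × 1.9e-05 = 8.35999e-06
  w_2·p_2 = 0.27 × 0.0721902 = 0.0194914
  w_3·p_3 = 0.24 × 0.109522 = 0.0262854
  w_4·p_4 = 0.05 × 0.0957871 = 0.00478935
Marginal: 8.35999e-06 + 0.0194914 + 0.0262854 + 0.00478935 = 0.0505744
Responsibility of Process 3: 0.0262854 / 0.0505744 ≈ 0.520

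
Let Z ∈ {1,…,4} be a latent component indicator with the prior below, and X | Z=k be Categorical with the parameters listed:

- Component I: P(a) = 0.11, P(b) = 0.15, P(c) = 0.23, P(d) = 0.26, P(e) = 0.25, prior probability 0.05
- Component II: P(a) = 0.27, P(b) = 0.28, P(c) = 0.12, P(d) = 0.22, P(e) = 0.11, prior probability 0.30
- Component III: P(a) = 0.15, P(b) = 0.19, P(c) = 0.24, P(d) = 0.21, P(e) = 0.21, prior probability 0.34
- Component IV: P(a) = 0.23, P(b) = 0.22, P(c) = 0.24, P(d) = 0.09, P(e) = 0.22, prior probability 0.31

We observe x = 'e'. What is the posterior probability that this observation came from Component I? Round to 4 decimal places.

0.0675

P(component k | x) = P(Z=k)·f_k(x) / marginal(x), where marginal(x) = Σ_j P(Z=j)·f_j(x).
Component likelihoods at x = 'e':
  L_I = 0.25
  L_II = 0.11
  L_III = 0.21
  L_IV = 0.22
Unnormalised posteriors:
  P(Z=I)·L_I = 0.05 × 0.25 = 0.0125
  P(Z=II)·L_II = 0.30 × 0.11 = 0.033
  P(Z=III)·L_III = 0.34 × 0.21 = 0.0714
  P(Z=IV)·L_IV = 0.31 × 0.22 = 0.0682
Denominator: 0.0125 + 0.033 + 0.0714 + 0.0682 = 0.1851
Responsibility of Component I: 0.0125 / 0.1851 ≈ 0.0675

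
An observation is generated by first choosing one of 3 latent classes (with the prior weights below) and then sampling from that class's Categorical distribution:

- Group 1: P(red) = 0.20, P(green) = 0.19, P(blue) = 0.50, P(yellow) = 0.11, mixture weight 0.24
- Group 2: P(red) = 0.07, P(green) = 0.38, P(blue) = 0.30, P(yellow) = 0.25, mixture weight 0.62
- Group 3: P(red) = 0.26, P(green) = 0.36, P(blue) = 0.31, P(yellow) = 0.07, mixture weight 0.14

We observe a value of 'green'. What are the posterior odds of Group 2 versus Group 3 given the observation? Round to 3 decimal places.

4.675

Since P(k|x) ∝ P(Z=k) f_k(x), the posterior odds are P(Z=i) f_i(x) / (P(Z=j) f_j(x)).
Evaluate each component's likelihood at the observed value:
  p_1 = 0.19
  p_2 = 0.38
  p_3 = 0.36
0.2356 / 0.0504 ≈ 4.675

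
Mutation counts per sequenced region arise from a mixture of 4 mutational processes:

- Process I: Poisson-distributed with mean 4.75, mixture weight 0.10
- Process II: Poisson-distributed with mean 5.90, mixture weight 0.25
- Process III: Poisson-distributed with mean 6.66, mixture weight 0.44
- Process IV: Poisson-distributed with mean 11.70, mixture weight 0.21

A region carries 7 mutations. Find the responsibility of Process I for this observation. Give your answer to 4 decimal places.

By Bayes' theorem, P(k | x) = π_k f_k(x) / Σ_j π_j f_j(x).
Poisson probabilities:
  f_I = 0.0936539
  f_II = 0.135268
  f_III = 0.147737
  f_IV = 0.0493884
Prior × likelihood for each component:
  π_I·f_I = 0.10 × 0.0936539 = 0.00936539
  π_II·f_II = 0.25 × 0.135268 = 0.0338171
  π_III·f_III = 0.44 × 0.147737 = 0.0650041
  π_IV·f_IV = 0.21 × 0.0493884 = 0.0103716
Sum: 0.00936539 + 0.0338171 + 0.0650041 + 0.0103716 = 0.118558
So the posterior for Process I is 0.00936539 / 0.118558 ≈ 0.0790.

0.0790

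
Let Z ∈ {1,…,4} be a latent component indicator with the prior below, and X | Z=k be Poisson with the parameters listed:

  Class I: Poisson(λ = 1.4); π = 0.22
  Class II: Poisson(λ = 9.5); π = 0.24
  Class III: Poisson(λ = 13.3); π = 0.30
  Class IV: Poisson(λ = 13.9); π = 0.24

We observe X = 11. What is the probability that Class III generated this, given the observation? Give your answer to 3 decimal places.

0.385

The responsibility of component k is π_k f_k(x) divided by Σ_j π_j f_j(x).
Evaluate each component's likelihood at the observed value:
  f_I = e^(−1.4)·1.4^11/11! = 2.50173e-07
  f_II = e^(−9.5)·9.5^11/11! = 0.106661
  f_III = e^(−13.3)·13.3^11/11! = 0.0966264
  f_IV = e^(−13.9)·13.9^11/11! = 0.0861616
Multiply by the mixture weights:
  π_I·f_I = 0.22 × 2.50173e-07 = 5.50381e-08
  π_II·f_II = 0.24 × 0.106661 = 0.0255987
  π_III·f_III = 0.30 × 0.0966264 = 0.0289879
  π_IV·f_IV = 0.24 × 0.0861616 = 0.0206788
Sum: 5.50381e-08 + 0.0255987 + 0.0289879 + 0.0206788 = 0.0752654
So the posterior for Class III is 0.0289879 / 0.0752654 ≈ 0.385.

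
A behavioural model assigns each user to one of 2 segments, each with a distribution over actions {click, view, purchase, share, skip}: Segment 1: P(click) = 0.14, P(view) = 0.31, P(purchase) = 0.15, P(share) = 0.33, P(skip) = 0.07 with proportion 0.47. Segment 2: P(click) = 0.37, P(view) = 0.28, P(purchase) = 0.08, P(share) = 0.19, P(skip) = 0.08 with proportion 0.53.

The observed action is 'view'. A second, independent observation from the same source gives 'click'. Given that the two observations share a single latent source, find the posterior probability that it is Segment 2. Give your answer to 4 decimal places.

0.7291

Apply Bayes' rule: the posterior for each component is proportional to its prior times its likelihood at x.
Since both observations come from the same component, the likelihood for component k is f_k(x₁)·f_k(x₂).
  L_1 = [P(view | comp) = 0.31] × [0.14] = 0.0434
  L_2 = [P(view | comp) = 0.28] × [0.37] = 0.1036
Unnormalised posteriors:
  π_1·L_1 = 0.47 × 0.0434 = 0.020398
  π_2·L_2 = 0.53 × 0.1036 = 0.054908
Sum: 0.020398 + 0.054908 = 0.075306
P(Segment 2 | x₁,x₂) = 0.054908 / 0.075306 ≈ 0.7291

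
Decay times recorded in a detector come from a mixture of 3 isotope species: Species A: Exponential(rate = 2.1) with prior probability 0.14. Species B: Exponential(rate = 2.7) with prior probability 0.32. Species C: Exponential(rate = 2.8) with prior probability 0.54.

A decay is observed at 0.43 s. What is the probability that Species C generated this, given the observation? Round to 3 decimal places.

0.538

Apply Bayes' rule: the posterior for each component is proportional to its prior times its likelihood at x.
Component likelihoods at x = 0.43 s:
  L_A = 2.1·e^(−2.1·0.43) = 2.1·e^(−0.9030) = 0.851239
  L_B = 2.7·e^(−2.7·0.43) = 2.7·e^(−1.1610) = 0.845567
  L_C = 2.8·e^(−2.8·0.43) = 2.8·e^(−1.2040) = 0.839977
Prior × likelihood for each component:
  P(Z=A)·L_A = 0.14 × 0.851239 = 0.119173
  P(Z=B)·L_B = 0.32 × 0.845567 = 0.270581
  P(Z=C)·L_C = 0.54 × 0.839977 = 0.453588
Evidence: 0.119173 + 0.270581 + 0.453588 = 0.843342
So the posterior for Species C is 0.453588 / 0.843342 ≈ 0.538.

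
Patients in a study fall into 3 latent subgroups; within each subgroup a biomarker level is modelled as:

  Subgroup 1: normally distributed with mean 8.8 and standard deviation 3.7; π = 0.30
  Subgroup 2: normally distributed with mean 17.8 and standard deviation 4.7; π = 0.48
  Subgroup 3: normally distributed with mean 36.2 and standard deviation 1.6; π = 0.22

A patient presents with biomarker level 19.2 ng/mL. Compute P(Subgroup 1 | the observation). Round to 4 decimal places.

0.0157

By Bayes' theorem, P(k | x) = w_k f_k(x) / Σ_j w_j f_j(x).
Evaluate each component's likelihood at the observed value:
  f_1 = 0.0020754
  f_2 = 0.081198
  f_3 = 7.63664e-26
Unnormalised posteriors:
  w_1·f_1 = 0.30 × 0.0020754 = 0.000622621
  w_2·f_2 = 0.48 × 0.081198 = 0.038975
  w_3·f_3 = 0.22 × 7.63664e-26 = 1.68006e-26
Normaliser: 0.000622621 + 0.038975 + 1.68006e-26 = 0.0395976
P(Subgroup 1 | the observation) = 0.000622621 / 0.0395976 ≈ 0.0157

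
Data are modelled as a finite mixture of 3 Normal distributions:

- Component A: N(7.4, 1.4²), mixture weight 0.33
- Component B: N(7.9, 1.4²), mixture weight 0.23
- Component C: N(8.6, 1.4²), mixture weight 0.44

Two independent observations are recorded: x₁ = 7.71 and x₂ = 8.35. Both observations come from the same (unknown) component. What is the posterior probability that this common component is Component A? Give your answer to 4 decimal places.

0.3097

P(component k | x) = P(Z=k)·f_k(x) / marginal(x), where marginal(x) = Σ_j P(Z=j)·f_j(x).
Since both observations come from the same component, the likelihood for component k is f_k(x₁)·f_k(x₂).
  p_A = [(1/(1.4·√(2π)))·exp(−(7.71−7.4)²/(2·1.4²)) = 0.284959·exp(-0.02452) = 0.278058] × [0.226357] = 0.0629404
  p_B = [(1/(1.4·√(2π)))·exp(−(7.71−7.9)²/(2·1.4²)) = 0.284959·exp(-0.00921) = 0.282347] × [0.270612] = 0.0764064
  p_C = [(1/(1.4·√(2π)))·exp(−(7.71−8.6)²/(2·1.4²)) = 0.284959·exp(-0.20207) = 0.232823] × [0.280451] = 0.0652955
Unnormalised posteriors:
  P(Z=A)·p_A = 0.33 × 0.0629404 = 0.0207703
  P(Z=B)·p_B = 0.23 × 0.0764064 = 0.0175735
  P(Z=C)·p_C = 0.44 × 0.0652955 = 0.02873
Normaliser: 0.0207703 + 0.0175735 + 0.02873 = 0.0670738
So the posterior for Component A is 0.0207703 / 0.0670738 ≈ 0.3097.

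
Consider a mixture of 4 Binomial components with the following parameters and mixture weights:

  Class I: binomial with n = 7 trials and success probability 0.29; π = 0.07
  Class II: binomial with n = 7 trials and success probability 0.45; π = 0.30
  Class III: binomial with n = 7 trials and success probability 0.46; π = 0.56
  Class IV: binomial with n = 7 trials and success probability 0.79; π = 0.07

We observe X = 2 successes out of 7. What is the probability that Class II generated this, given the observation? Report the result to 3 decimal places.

The responsibility of component k is π_k f_k(x) divided by Σ_j π_j f_j(x).
Component likelihoods at x = 2 successes out of 7:
  L_I = C(7,2)·0.29^2·0.71^5 = 21·0.0841·0.180423 = 0.318645
  L_II = C(7,2)·0.45^2·0.55^5 = 21·0.2025·0.0503284 = 0.214022
  L_III = C(7,2)·0.46^2·0.54^5 = 21·0.2116·0.0459165 = 0.204035
  L_IV = C(7,2)·0.79^2·0.21^5 = 21·0.6241·0.00040841 = 0.00535266
Unnormalised posteriors:
  π_I·L_I = 0.07 × 0.318645 = 0.0223051
  π_II·L_II = 0.30 × 0.214022 = 0.0642065
  π_III·L_III = 0.56 × 0.204035 = 0.114259
  π_IV·L_IV = 0.07 × 0.00535266 = 0.000374686
Evidence: 0.0223051 + 0.0642065 + 0.114259 + 0.000374686 = 0.201146
P(Class II | 2 successes out of 7) ≈ 0.319

0.319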